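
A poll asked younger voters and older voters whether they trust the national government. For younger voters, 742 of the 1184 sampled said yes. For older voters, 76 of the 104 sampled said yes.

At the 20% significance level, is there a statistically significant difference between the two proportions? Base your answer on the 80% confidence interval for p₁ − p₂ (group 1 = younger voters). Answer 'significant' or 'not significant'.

significant

p̂₁ = 742/1184 = 0.6267 and p̂₂ = 76/104 = 0.7308.
SE₁ = √(p̂₁(1−p̂₁)/n₁) = √(0.6267·0.3733/1184) = 0.01406; SE₂ = √(0.7308·0.2692/104) = 0.04349.
Independent samples: SE of the difference = √(SE₁² + SE₂²) = √(0.0001976836 + 0.0018913801) = 0.04571.
z* for 80% confidence is 1.282, so the margin of error is 1.282 × 0.04571 = 0.05860.
Point estimate p̂₁ − p̂₂ = 0.6267 − 0.7308 = -0.1041.
-0.1041 ± 0.05860 → (-0.16270, -0.04550).
The interval (-0.16270, -0.04550) does not contain 0, so the difference is significant.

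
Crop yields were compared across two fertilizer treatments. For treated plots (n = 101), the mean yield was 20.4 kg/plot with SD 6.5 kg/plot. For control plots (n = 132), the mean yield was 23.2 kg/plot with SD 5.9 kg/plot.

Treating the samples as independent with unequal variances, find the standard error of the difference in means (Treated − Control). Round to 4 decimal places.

Per-group SEs: s₁/√n₁ = 6.5/√101 = 0.6468, s₂/√n₂ = 5.9/√132 = 0.5135.
Unpooled SE of the difference: √(0.41835024 + 0.26368225) = 0.8259.

0.8259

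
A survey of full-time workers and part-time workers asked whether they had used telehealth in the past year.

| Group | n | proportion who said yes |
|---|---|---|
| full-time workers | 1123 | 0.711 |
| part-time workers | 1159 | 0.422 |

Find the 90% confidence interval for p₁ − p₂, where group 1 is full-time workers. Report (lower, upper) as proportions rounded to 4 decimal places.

SE₁ = √(p̂₁(1−p̂₁)/n₁) = √(0.7110·0.2890/1123) = 0.01353; SE₂ = √(0.4220·0.5780/1159) = 0.01451.
Independent samples: SE of the difference = √(SE₁² + SE₂²) = √(0.0001830609 + 0.0002105401) = 0.01984.
z* for 90% confidence is 1.645, so the margin of error is 1.645 × 0.01984 = 0.03264.
Point estimate p̂₁ − p̂₂ = 0.7110 − 0.4220 = 0.2890.
0.2890 ± 0.03264 → (0.2564, 0.3216).

(0.2564, 0.3216)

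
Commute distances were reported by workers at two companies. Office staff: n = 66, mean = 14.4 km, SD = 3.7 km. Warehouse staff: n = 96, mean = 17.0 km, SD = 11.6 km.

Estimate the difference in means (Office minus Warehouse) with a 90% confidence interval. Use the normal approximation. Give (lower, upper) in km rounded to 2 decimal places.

Standard errors of each mean: 3.7/√66 = 0.4554 and 11.6/√96 = 1.1839.
SE(x̄₁ − x̄₂) = √(0.4554² + 1.1839²) = 1.2685 for independent samples with unequal variances.
With z* = 1.645, the margin is 1.645 × 1.2685 = 2.0867.
x̄₁ − x̄₂ = 14.4 − 17.0 = -2.6000; the interval is -2.6000 ± 2.0867 = (-4.69, -0.51).

(-4.69, -0.51)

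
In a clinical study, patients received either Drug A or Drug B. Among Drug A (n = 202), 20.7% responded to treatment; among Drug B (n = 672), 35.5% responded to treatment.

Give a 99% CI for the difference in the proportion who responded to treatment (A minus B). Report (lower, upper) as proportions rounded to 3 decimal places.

The two standard errors are √(0.2070×0.7930/202) = 0.02851 and √(0.3550×0.6450/672) = 0.01846.
Because the samples are independent, SE_diff = √(0.02851² + 0.01846²) = 0.03396.
Using z* = 2.576 for 99%, ME = 2.576 × 0.03396 = 0.08748.
p̂₁ − p̂₂ = -0.1480; interval -0.1480 ± 0.08748 gives (-0.235, -0.061).

(-0.235, -0.061)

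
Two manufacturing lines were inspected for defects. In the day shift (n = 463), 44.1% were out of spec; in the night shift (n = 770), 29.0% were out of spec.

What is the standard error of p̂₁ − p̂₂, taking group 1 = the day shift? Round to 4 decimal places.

0.0283

SE₁ = √(p̂₁(1−p̂₁)/n₁) = √(0.4410·0.5590/463) = 0.02307; SE₂ = √(0.2900·0.7100/770) = 0.01635.
Independent samples: SE of the difference = √(SE₁² + SE₂²) = √(0.0005322249 + 0.0002673225) = 0.02828.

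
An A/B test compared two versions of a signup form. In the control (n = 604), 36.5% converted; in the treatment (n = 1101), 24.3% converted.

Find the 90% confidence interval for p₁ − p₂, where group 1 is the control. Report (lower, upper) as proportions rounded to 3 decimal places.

(0.083, 0.161)

The two standard errors are √(0.3650×0.6350/604) = 0.01959 and √(0.2430×0.7570/1101) = 0.01293.
Because the samples are independent, SE_diff = √(0.01959² + 0.01293²) = 0.02347.
Using z* = 1.645 for 90%, ME = 1.645 × 0.02347 = 0.03861.
p̂₁ − p̂₂ = 0.1220; interval 0.1220 ± 0.03861 gives (0.083, 0.161).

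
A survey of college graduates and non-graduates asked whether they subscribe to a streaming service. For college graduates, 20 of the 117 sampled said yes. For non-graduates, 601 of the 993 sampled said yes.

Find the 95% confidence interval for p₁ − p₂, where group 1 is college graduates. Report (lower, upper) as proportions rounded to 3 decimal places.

(-0.509, -0.360)

First, p̂₁ = 20/117 = 0.1709; p̂₂ = 601/993 = 0.6052.
The two standard errors are √(0.1709×0.8291/117) = 0.03480 and √(0.6052×0.3948/993) = 0.01551.
Because the samples are independent, SE_diff = √(0.03480² + 0.01551²) = 0.03810.
Using z* = 1.960 for 95%, ME = 1.960 × 0.03810 = 0.07468.
p̂₁ − p̂₂ = -0.4343; interval -0.4343 ± 0.07468 gives (-0.509, -0.360).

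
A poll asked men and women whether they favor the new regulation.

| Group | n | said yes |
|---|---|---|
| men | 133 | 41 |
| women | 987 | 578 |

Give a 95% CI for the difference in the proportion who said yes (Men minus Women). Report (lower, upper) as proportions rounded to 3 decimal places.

(-0.362, -0.193)

p̂₁ = 41/133 = 0.3083 and p̂₂ = 578/987 = 0.5856.
SE₁ = √(p̂₁(1−p̂₁)/n₁) = √(0.3083·0.6917/133) = 0.04004; SE₂ = √(0.5856·0.4144/987) = 0.01568.
Independent samples: SE of the difference = √(SE₁² + SE₂²) = √(0.0016032016 + 0.0002458624) = 0.04300.
z* for 95% confidence is 1.960, so the margin of error is 1.960 × 0.04300 = 0.08428.
Point estimate p̂₁ − p̂₂ = 0.3083 − 0.5856 = -0.2773.
-0.2773 ± 0.08428 → (-0.362, -0.193).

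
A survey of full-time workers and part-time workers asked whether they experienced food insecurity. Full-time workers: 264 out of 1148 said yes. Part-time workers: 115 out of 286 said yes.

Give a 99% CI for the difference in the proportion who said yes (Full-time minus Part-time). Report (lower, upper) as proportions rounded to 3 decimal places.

p̂₁ = 264/1148 = 0.2300 and p̂₂ = 115/286 = 0.4021.
SE₁ = √(p̂₁(1−p̂₁)/n₁) = √(0.2300·0.7700/1148) = 0.01242; SE₂ = √(0.4021·0.5979/286) = 0.02899.
Independent samples: SE of the difference = √(SE₁² + SE₂²) = √(0.0001542564 + 0.0008404201) = 0.03154.
z* for 99% confidence is 2.576, so the margin of error is 2.576 × 0.03154 = 0.08125.
Point estimate p̂₁ − p̂₂ = 0.2300 − 0.4021 = -0.1721.
-0.1721 ± 0.08125 → (-0.253, -0.091).

(-0.253, -0.091)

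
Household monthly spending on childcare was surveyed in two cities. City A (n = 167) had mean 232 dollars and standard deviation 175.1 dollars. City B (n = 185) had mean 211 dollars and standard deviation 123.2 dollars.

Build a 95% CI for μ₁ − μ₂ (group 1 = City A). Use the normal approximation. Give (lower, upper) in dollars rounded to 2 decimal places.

SE₁ = s₁/√n₁ = 175.1/√167 = 13.5496; SE₂ = 123.2/√185 = 9.0578.
Independent samples, unequal variances: SE_diff = √(SE₁² + SE₂²) = √(183.59166016 + 82.04374084) = 16.2983.
z* = 1.960, so margin of error = 1.960 × 16.2983 = 31.9447.
Difference in means = 232 − 211 = 21.0000.
21.0000 ± 31.9447 → (-10.94, 52.94).

(-10.94, 52.94)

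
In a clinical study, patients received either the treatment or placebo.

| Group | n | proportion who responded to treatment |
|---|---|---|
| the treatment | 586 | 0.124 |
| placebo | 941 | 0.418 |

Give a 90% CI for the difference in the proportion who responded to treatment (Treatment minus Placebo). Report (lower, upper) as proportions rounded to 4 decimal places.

SE₁ = √(p̂₁(1−p̂₁)/n₁) = √(0.1240·0.8760/586) = 0.01361; SE₂ = √(0.4180·0.5820/941) = 0.01608.
Independent samples: SE of the difference = √(SE₁² + SE₂²) = √(0.0001852321 + 0.0002585664) = 0.02107.
z* for 90% confidence is 1.645, so the margin of error is 1.645 × 0.02107 = 0.03466.
Point estimate p̂₁ − p̂₂ = 0.1240 − 0.4180 = -0.2940.
-0.2940 ± 0.03466 → (-0.3287, -0.2593).

(-0.3287, -0.2593)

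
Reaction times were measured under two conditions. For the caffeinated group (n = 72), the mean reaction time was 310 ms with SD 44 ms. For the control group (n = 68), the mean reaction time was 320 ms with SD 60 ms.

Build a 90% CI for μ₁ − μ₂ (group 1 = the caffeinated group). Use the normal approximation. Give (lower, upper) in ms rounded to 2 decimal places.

(-24.70, 4.70)

Standard errors of each mean: 44/√72 = 5.1854 and 60/√68 = 7.2761.
SE(x̄₁ − x̄₂) = √(5.1854² + 7.2761²) = 8.9348 for independent samples with unequal variances.
With z* = 1.645, the margin is 1.645 × 8.9348 = 14.6977.
x̄₁ − x̄₂ = 310 − 320 = -10.0000; the interval is -10.0000 ± 14.6977 = (-24.70, 4.70).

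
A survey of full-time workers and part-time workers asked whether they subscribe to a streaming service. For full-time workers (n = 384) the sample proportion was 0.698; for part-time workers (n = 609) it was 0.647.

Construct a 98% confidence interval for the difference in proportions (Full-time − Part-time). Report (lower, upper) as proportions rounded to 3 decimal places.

The two standard errors are √(0.6980×0.3020/384) = 0.02343 and √(0.6470×0.3530/609) = 0.01937.
Because the samples are independent, SE_diff = √(0.02343² + 0.01937²) = 0.03040.
Using z* = 2.326 for 98%, ME = 2.326 × 0.03040 = 0.07071.
p̂₁ − p̂₂ = 0.0510; interval 0.0510 ± 0.07071 gives (-0.020, 0.122).

(-0.020, 0.122)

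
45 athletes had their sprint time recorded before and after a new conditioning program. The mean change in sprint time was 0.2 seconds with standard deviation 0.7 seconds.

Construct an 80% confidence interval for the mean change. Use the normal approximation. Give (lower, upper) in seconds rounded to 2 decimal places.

Paired design: SE = s_d/√n = 0.7/√45 = 0.1043.
z* = 1.282; margin of error = 1.282 × 0.1043 = 0.1337.
0.2 ± 0.1337 → (0.07, 0.33).

(0.07, 0.33)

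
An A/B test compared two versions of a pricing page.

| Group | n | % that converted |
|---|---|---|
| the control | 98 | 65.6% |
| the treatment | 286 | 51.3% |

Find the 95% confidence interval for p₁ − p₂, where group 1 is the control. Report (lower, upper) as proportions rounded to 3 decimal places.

SE₁ = √(p̂₁(1−p̂₁)/n₁) = √(0.6560·0.3440/98) = 0.04799; SE₂ = √(0.5130·0.4870/286) = 0.02956.
Independent samples: SE of the difference = √(SE₁² + SE₂²) = √(0.0023030401 + 0.0008737936) = 0.05636.
z* for 95% confidence is 1.960, so the margin of error is 1.960 × 0.05636 = 0.11047.
Point estimate p̂₁ − p̂₂ = 0.6560 − 0.5130 = 0.1430.
0.1430 ± 0.11047 → (0.033, 0.253).

(0.033, 0.253)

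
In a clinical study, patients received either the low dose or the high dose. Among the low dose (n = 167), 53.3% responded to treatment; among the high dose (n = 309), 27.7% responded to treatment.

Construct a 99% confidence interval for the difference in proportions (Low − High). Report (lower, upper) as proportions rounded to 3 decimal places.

The two standard errors are √(0.5330×0.4670/167) = 0.03861 and √(0.2770×0.7230/309) = 0.02546.
Because the samples are independent, SE_diff = √(0.03861² + 0.02546²) = 0.04625.
Using z* = 2.576 for 99%, ME = 2.576 × 0.04625 = 0.11914.
p̂₁ − p̂₂ = 0.2560; interval 0.2560 ± 0.11914 gives (0.137, 0.375).

(0.137, 0.375)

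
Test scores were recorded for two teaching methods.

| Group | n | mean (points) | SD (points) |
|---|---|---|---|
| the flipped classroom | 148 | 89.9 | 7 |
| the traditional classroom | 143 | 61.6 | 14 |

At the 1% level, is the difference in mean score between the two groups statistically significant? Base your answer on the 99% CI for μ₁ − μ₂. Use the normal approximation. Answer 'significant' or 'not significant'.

Per-group SEs: s₁/√n₁ = 7/√148 = 0.5754, s₂/√n₂ = 14/√143 = 1.1707.
Unpooled SE of the difference: √(0.33108516 + 1.37053849) = 1.3045.
Margin of error = z* · SE = 2.576 × 1.3045 = 3.3604.
x̄₁ − x̄₂ = 89.9 − 61.6 = 28.3000.
CI: 28.3000 ± 3.3604 = (24.9396, 31.6604).
The interval (24.9396, 31.6604) does not contain 0, so the difference is significant.

significant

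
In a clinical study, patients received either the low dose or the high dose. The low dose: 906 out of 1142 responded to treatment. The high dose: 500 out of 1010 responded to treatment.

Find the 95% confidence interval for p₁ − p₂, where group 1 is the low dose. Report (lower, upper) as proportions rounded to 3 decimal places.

p̂₁ = 906/1142 = 0.7933 and p̂₂ = 500/1010 = 0.4950.
SE₁ = √(p̂₁(1−p̂₁)/n₁) = √(0.7933·0.2067/1142) = 0.01198; SE₂ = √(0.4950·0.5050/1010) = 0.01573.
Independent samples: SE of the difference = √(SE₁² + SE₂²) = √(0.0001435204 + 0.0002474329) = 0.01977.
z* for 95% confidence is 1.960, so the margin of error is 1.960 × 0.01977 = 0.03875.
Point estimate p̂₁ − p̂₂ = 0.7933 − 0.4950 = 0.2983.
0.2983 ± 0.03875 → (0.260, 0.337).

(0.260, 0.337)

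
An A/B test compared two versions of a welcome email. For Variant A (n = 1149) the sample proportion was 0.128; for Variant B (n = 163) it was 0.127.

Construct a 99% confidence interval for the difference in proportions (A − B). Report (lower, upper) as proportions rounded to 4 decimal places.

The two standard errors are √(0.1280×0.8720/1149) = 0.00986 and √(0.1270×0.8730/163) = 0.02608.
Because the samples are independent, SE_diff = √(0.00986² + 0.02608²) = 0.02788.
Using z* = 2.576 for 99%, ME = 2.576 × 0.02788 = 0.07182.
p̂₁ − p̂₂ = 0.0010; interval 0.0010 ± 0.07182 gives (-0.0708, 0.0728).

(-0.0708, 0.0728)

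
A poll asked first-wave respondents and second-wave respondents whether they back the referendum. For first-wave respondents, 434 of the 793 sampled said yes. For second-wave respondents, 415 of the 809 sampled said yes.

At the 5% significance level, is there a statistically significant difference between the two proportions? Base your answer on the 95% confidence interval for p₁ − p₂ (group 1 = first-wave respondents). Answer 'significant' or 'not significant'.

p̂₁ = 434/793 = 0.5473 and p̂₂ = 415/809 = 0.5130.
SE₁ = √(p̂₁(1−p̂₁)/n₁) = √(0.5473·0.4527/793) = 0.01768; SE₂ = √(0.5130·0.4870/809) = 0.01757.
Independent samples: SE of the difference = √(SE₁² + SE₂²) = √(0.0003125824 + 0.0003087049) = 0.02493.
z* for 95% confidence is 1.960, so the margin of error is 1.960 × 0.02493 = 0.04886.
Point estimate p̂₁ − p̂₂ = 0.5473 − 0.5130 = 0.0343.
0.0343 ± 0.04886 → (-0.01456, 0.08316).
The interval (-0.01456, 0.08316) contains 0, so the difference is not significant.

not significant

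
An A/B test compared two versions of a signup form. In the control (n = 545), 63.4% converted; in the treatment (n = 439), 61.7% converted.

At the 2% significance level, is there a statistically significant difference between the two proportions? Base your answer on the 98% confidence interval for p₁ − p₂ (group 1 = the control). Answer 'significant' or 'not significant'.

The two standard errors are √(0.6340×0.3660/545) = 0.02063 and √(0.6170×0.3830/439) = 0.02320.
Because the samples are independent, SE_diff = √(0.02063² + 0.02320²) = 0.03105.
Using z* = 2.326 for 98%, ME = 2.326 × 0.03105 = 0.07222.
p̂₁ − p̂₂ = 0.0170; interval 0.0170 ± 0.07222 gives (-0.05522, 0.08922).
The interval (-0.05522, 0.08922) contains 0, so the difference is not significant.

not significant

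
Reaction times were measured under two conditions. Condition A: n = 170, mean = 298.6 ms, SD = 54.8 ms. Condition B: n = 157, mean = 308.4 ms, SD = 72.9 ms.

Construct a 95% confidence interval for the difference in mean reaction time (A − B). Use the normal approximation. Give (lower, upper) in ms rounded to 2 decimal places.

Standard errors of each mean: 54.8/√170 = 4.2030 and 72.9/√157 = 5.8181.
SE(x̄₁ − x̄₂) = √(4.2030² + 5.8181²) = 7.1774 for independent samples with unequal variances.
With z* = 1.960, the margin is 1.960 × 7.1774 = 14.0677.
x̄₁ − x̄₂ = 298.6 − 308.4 = -9.8000; the interval is -9.8000 ± 14.0677 = (-23.87, 4.27).

(-23.87, 4.27)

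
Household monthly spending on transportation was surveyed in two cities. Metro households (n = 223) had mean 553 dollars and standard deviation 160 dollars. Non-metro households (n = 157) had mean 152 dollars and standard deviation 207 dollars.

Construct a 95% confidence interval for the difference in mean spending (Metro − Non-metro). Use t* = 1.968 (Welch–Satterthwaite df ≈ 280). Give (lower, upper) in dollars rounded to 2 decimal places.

SE₁ = s₁/√n₁ = 160/√223 = 10.7144; SE₂ = 207/√157 = 16.5204.
Independent samples, unequal variances: SE_diff = √(SE₁² + SE₂²) = √(114.79836736 + 272.92361616) = 19.6907.
t* = 1.968, so margin of error = 1.968 × 19.6907 = 38.7513.
Difference in means = 553 − 152 = 401.0000.
401.0000 ± 38.7513 → (362.25, 439.75).

(362.25, 439.75)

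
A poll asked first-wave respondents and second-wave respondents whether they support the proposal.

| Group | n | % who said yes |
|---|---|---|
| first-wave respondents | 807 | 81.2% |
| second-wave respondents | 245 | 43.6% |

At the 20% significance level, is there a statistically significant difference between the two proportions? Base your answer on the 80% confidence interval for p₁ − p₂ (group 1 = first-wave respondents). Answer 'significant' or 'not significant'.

significant

SE₁ = √(p̂₁(1−p̂₁)/n₁) = √(0.8120·0.1880/807) = 0.01375; SE₂ = √(0.4360·0.5640/245) = 0.03168.
Independent samples: SE of the difference = √(SE₁² + SE₂²) = √(0.0001890625 + 0.0010036224) = 0.03454.
z* for 80% confidence is 1.282, so the margin of error is 1.282 × 0.03454 = 0.04428.
Point estimate p̂₁ − p̂₂ = 0.8120 − 0.4360 = 0.3760.
0.3760 ± 0.04428 → (0.33172, 0.42028).
The interval (0.33172, 0.42028) does not contain 0, so the difference is significant.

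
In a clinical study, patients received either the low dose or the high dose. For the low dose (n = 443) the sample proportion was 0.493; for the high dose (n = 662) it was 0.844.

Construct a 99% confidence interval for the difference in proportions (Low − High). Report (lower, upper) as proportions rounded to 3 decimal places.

(-0.422, -0.280)

SE₁ = √(p̂₁(1−p̂₁)/n₁) = √(0.4930·0.5070/443) = 0.02375; SE₂ = √(0.8440·0.1560/662) = 0.01410.
Independent samples: SE of the difference = √(SE₁² + SE₂²) = √(0.0005640625 + 0.00019881) = 0.02762.
z* for 99% confidence is 2.576, so the margin of error is 2.576 × 0.02762 = 0.07115.
Point estimate p̂₁ − p̂₂ = 0.4930 − 0.8440 = -0.3510.
-0.3510 ± 0.07115 → (-0.422, -0.280).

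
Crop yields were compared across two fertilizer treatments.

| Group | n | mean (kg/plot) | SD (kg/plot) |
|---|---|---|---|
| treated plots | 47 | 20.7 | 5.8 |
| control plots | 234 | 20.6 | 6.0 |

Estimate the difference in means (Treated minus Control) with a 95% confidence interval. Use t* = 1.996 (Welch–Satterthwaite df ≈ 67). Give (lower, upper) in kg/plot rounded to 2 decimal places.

(-1.76, 1.96)

SE₁ = s₁/√n₁ = 5.8/√47 = 0.8460; SE₂ = 6.0/√234 = 0.3922.
Independent samples, unequal variances: SE_diff = √(SE₁² + SE₂²) = √(0.715716 + 0.15382084) = 0.9325.
t* = 1.996, so margin of error = 1.996 × 0.9325 = 1.8613.
Difference in means = 20.7 − 20.6 = 0.1000.
0.1000 ± 1.8613 → (-1.76, 1.96).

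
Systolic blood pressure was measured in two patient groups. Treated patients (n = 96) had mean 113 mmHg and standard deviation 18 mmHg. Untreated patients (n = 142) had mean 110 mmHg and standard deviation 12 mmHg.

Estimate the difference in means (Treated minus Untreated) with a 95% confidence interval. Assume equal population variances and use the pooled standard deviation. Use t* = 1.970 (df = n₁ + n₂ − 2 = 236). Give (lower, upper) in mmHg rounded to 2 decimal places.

(-0.83, 6.83)

Pooled variance s_p² = [95·18² + 141·12²] / (96+142−2) = 216.4576, so s_p = 14.7125.
SE_diff = s_p·√(1/n₁ + 1/n₂) = 14.7125·√(1/96 + 1/142) = 1.9440.
t* = 1.970; margin = 1.970 × 1.9440 = 3.8297.
Difference = 113 − 110 = 3.0000.
3.0000 ± 3.8297 → (-0.83, 6.83).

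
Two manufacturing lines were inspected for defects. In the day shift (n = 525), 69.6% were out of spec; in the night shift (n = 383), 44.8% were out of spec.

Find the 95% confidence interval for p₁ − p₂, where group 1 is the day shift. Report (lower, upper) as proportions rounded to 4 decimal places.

(0.1845, 0.3115)

Each SE is √(p̂(1−p̂)/n): √(0.6960·0.3040/525) = 0.02008 and √(0.4480·0.5520/383) = 0.02541.
SE(p̂₁ − p̂₂) = √(SE₁² + SE₂²) = √(0.0004032064 + 0.0006456681) = 0.03239, since the two samples are independent.
At 95% confidence z* = 1.960; margin = 1.960 × 0.03239 = 0.06348.
The difference is 0.6960 − 0.4480 = 0.2480, so the interval is 0.2480 ± 0.06348 = (0.1845, 0.3115).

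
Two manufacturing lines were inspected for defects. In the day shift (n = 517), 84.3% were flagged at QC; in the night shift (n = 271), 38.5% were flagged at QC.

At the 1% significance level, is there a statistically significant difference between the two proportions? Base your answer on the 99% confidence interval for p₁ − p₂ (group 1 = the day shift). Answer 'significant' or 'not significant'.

significant

The two standard errors are √(0.8430×0.1570/517) = 0.01600 and √(0.3850×0.6150/271) = 0.02956.
Because the samples are independent, SE_diff = √(0.01600² + 0.02956²) = 0.03361.
Using z* = 2.576 for 99%, ME = 2.576 × 0.03361 = 0.08658.
p̂₁ − p̂₂ = 0.4580; interval 0.4580 ± 0.08658 gives (0.37142, 0.54458).
The interval (0.37142, 0.54458) does not contain 0, so the difference is significant.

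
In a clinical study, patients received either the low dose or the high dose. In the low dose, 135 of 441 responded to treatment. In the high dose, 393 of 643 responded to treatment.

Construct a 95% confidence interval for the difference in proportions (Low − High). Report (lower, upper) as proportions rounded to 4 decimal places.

(-0.3623, -0.2479)

p̂₁ = 135/441 = 0.3061 and p̂₂ = 393/643 = 0.6112.
SE₁ = √(p̂₁(1−p̂₁)/n₁) = √(0.3061·0.6939/441) = 0.02195; SE₂ = √(0.6112·0.3888/643) = 0.01922.
Independent samples: SE of the difference = √(SE₁² + SE₂²) = √(0.0004818025 + 0.0003694084) = 0.02918.
z* for 95% confidence is 1.960, so the margin of error is 1.960 × 0.02918 = 0.05719.
Point estimate p̂₁ − p̂₂ = 0.3061 − 0.6112 = -0.3051.
-0.3051 ± 0.05719 → (-0.3623, -0.2479).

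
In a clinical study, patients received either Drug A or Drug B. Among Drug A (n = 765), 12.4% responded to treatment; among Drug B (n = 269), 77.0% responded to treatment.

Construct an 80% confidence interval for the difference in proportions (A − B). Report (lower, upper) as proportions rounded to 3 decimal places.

Each SE is √(p̂(1−p̂)/n): √(0.1240·0.8760/765) = 0.01192 and √(0.7700·0.2300/269) = 0.02566.
SE(p̂₁ − p̂₂) = √(SE₁² + SE₂²) = √(0.0001420864 + 0.0006584356) = 0.02829, since the two samples are independent.
At 80% confidence z* = 1.282; margin = 1.282 × 0.02829 = 0.03627.
The difference is 0.1240 − 0.7700 = -0.6460, so the interval is -0.6460 ± 0.03627 = (-0.682, -0.610).

(-0.682, -0.610)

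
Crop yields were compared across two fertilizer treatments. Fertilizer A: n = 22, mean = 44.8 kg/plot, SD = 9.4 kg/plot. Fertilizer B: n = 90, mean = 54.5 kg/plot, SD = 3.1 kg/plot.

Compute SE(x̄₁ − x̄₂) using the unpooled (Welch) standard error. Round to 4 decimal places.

2.0306

Per-group SEs: s₁/√n₁ = 9.4/√22 = 2.0041, s₂/√n₂ = 3.1/√90 = 0.3268.
Unpooled SE of the difference: √(4.01641681 + 0.10679824) = 2.0306.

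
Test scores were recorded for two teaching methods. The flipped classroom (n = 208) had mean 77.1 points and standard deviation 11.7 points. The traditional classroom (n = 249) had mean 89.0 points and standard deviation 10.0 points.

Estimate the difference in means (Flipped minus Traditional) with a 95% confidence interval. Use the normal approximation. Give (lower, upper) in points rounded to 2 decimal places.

SE₁ = s₁/√n₁ = 11.7/√208 = 0.8112; SE₂ = 10.0/√249 = 0.6337.
Independent samples, unequal variances: SE_diff = √(SE₁² + SE₂²) = √(0.65804544 + 0.40157569) = 1.0294.
z* = 1.960, so margin of error = 1.960 × 1.0294 = 2.0176.
Difference in means = 77.1 − 89.0 = -11.9000.
-11.9000 ± 2.0176 → (-13.92, -9.88).

(-13.92, -9.88)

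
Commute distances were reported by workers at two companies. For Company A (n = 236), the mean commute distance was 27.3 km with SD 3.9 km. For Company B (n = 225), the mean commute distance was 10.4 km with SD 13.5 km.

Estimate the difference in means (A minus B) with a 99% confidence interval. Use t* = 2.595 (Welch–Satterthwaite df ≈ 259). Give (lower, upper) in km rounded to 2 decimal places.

Per-group SEs: s₁/√n₁ = 3.9/√236 = 0.2539, s₂/√n₂ = 13.5/√225 = 0.9000.
Unpooled SE of the difference: √(0.06446521 + 0.81) = 0.9351.
Margin of error = t* · SE = 2.595 × 0.9351 = 2.4266.
x̄₁ − x̄₂ = 27.3 − 10.4 = 16.9000.
CI: 16.9000 ± 2.4266 = (14.47, 19.33).

(14.47, 19.33)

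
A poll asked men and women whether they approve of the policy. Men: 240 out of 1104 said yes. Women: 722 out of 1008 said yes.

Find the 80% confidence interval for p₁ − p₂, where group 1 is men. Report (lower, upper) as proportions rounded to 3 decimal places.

First, p̂₁ = 240/1104 = 0.2174; p̂₂ = 722/1008 = 0.7163.
The two standard errors are √(0.2174×0.7826/1104) = 0.01241 and √(0.7163×0.2837/1008) = 0.01420.
Because the samples are independent, SE_diff = √(0.01241² + 0.01420²) = 0.01886.
Using z* = 1.282 for 80%, ME = 1.282 × 0.01886 = 0.02418.
p̂₁ − p̂₂ = -0.4989; interval -0.4989 ± 0.02418 gives (-0.523, -0.475).

(-0.523, -0.475)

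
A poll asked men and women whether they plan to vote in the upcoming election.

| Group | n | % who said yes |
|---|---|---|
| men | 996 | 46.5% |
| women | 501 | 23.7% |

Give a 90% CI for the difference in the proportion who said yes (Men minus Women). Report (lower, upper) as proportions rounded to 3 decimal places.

Each SE is √(p̂(1−p̂)/n): √(0.4650·0.5350/996) = 0.01580 and √(0.2370·0.7630/501) = 0.01900.
SE(p̂₁ − p̂₂) = √(SE₁² + SE₂²) = √(0.00024964 + 0.000361) = 0.02471, since the two samples are independent.
At 90% confidence z* = 1.645; margin = 1.645 × 0.02471 = 0.04065.
The difference is 0.4650 − 0.2370 = 0.2280, so the interval is 0.2280 ± 0.04065 = (0.187, 0.269).

(0.187, 0.269)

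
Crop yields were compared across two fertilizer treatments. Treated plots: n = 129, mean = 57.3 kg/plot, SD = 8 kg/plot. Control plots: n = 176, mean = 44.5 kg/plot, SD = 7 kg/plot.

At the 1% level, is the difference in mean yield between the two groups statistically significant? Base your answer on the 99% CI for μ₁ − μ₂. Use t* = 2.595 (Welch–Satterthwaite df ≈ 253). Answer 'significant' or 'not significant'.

Per-group SEs: s₁/√n₁ = 8/√129 = 0.7044, s₂/√n₂ = 7/√176 = 0.5276.
Unpooled SE of the difference: √(0.49617936 + 0.27836176) = 0.8801.
Margin of error = t* · SE = 2.595 × 0.8801 = 2.2839.
x̄₁ − x̄₂ = 57.3 − 44.5 = 12.8000.
CI: 12.8000 ± 2.2839 = (10.5161, 15.0839).
The interval (10.5161, 15.0839) does not contain 0, so the difference is significant.

significant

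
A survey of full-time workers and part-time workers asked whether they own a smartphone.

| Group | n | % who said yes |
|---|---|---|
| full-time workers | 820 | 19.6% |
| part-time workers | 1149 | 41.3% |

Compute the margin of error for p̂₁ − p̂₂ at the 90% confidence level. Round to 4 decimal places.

Each SE is √(p̂(1−p̂)/n): √(0.1960·0.8040/820) = 0.01386 and √(0.4130·0.5870/1149) = 0.01453.
SE(p̂₁ − p̂₂) = √(SE₁² + SE₂²) = √(0.0001920996 + 0.0002111209) = 0.02008, since the two samples are independent.
At 90% confidence z* = 1.645; margin = 1.645 × 0.02008 = 0.03303.

0.0330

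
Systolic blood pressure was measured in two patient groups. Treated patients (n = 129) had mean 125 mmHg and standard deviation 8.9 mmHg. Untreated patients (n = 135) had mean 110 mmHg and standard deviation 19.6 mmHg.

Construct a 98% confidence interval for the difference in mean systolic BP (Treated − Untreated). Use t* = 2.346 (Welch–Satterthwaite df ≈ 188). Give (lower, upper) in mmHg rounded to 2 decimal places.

(10.64, 19.36)

Per-group SEs: s₁/√n₁ = 8.9/√129 = 0.7836, s₂/√n₂ = 19.6/√135 = 1.6869.
Unpooled SE of the difference: √(0.61402896 + 2.84563161) = 1.8600.
Margin of error = t* · SE = 2.346 × 1.8600 = 4.3636.
x̄₁ − x̄₂ = 125 − 110 = 15.0000.
CI: 15.0000 ± 4.3636 = (10.64, 19.36).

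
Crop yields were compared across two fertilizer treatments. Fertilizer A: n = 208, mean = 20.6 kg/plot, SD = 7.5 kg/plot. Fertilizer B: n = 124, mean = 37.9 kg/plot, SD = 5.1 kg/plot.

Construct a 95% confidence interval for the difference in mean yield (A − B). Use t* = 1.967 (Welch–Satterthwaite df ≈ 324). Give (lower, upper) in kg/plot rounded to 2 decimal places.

Standard errors of each mean: 7.5/√208 = 0.5200 and 5.1/√124 = 0.4580.
SE(x̄₁ − x̄₂) = √(0.5200² + 0.4580²) = 0.6929 for independent samples with unequal variances.
With t* = 1.967, the margin is 1.967 × 0.6929 = 1.3629.
x̄₁ − x̄₂ = 20.6 − 37.9 = -17.3000; the interval is -17.3000 ± 1.3629 = (-18.66, -15.94).

(-18.66, -15.94)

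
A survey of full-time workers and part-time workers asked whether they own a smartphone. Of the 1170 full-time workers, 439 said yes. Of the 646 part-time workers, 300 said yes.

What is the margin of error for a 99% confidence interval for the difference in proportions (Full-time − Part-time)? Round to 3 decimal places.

0.062

p̂₁ = 439/1170 = 0.3752 and p̂₂ = 300/646 = 0.4644.
SE₁ = √(p̂₁(1−p̂₁)/n₁) = √(0.3752·0.6248/1170) = 0.01415; SE₂ = √(0.4644·0.5356/646) = 0.01962.
Independent samples: SE of the difference = √(SE₁² + SE₂²) = √(0.0002002225 + 0.0003849444) = 0.02419.
z* for 99% confidence is 2.576, so the margin of error is 2.576 × 0.02419 = 0.06231.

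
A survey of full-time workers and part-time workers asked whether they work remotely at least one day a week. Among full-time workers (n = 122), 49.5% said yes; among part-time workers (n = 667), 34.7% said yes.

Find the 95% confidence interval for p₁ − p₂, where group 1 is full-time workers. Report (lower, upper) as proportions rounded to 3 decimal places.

Each SE is √(p̂(1−p̂)/n): √(0.4950·0.5050/122) = 0.04527 and √(0.3470·0.6530/667) = 0.01843.
SE(p̂₁ − p̂₂) = √(SE₁² + SE₂²) = √(0.0020493729 + 0.0003396649) = 0.04888, since the two samples are independent.
At 95% confidence z* = 1.960; margin = 1.960 × 0.04888 = 0.09580.
The difference is 0.4950 − 0.3470 = 0.1480, so the interval is 0.1480 ± 0.09580 = (0.052, 0.244).

(0.052, 0.244)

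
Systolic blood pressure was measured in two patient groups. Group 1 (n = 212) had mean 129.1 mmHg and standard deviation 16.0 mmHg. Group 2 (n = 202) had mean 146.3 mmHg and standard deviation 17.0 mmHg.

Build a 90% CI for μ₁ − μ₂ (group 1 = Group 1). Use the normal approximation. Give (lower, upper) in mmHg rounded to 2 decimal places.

Per-group SEs: s₁/√n₁ = 16.0/√212 = 1.0989, s₂/√n₂ = 17.0/√202 = 1.1961.
Unpooled SE of the difference: √(1.20758121 + 1.43065521) = 1.6243.
Margin of error = z* · SE = 1.645 × 1.6243 = 2.6720.
x̄₁ − x̄₂ = 129.1 − 146.3 = -17.2000.
CI: -17.2000 ± 2.6720 = (-19.87, -14.53).

(-19.87, -14.53)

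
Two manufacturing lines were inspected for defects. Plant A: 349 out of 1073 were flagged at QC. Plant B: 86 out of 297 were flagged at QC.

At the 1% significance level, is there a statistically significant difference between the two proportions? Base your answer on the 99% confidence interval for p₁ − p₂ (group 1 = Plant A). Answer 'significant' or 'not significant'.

not significant

Sample proportions: 349/1073 = 0.3253, 86/297 = 0.2896.
Each SE is √(p̂(1−p̂)/n): √(0.3253·0.6747/1073) = 0.01430 and √(0.2896·0.7104/297) = 0.02632.
SE(p̂₁ − p̂₂) = √(SE₁² + SE₂²) = √(0.00020449 + 0.0006927424) = 0.02995, since the two samples are independent.
At 99% confidence z* = 2.576; margin = 2.576 × 0.02995 = 0.07715.
The difference is 0.3253 − 0.2896 = 0.0357, so the interval is 0.0357 ± 0.07715 = (-0.04145, 0.11285).
The interval (-0.04145, 0.11285) contains 0, so the difference is not significant.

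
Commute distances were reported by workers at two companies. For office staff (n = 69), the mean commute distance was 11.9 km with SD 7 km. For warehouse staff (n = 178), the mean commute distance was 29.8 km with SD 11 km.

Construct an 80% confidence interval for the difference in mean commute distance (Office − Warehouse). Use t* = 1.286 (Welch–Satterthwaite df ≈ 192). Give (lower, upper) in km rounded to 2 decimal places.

(-19.42, -16.38)

SE₁ = s₁/√n₁ = 7/√69 = 0.8427; SE₂ = 11/√178 = 0.8245.
Independent samples, unequal variances: SE_diff = √(SE₁² + SE₂²) = √(0.71014329 + 0.67980025) = 1.1790.
t* = 1.286, so margin of error = 1.286 × 1.1790 = 1.5162.
Difference in means = 11.9 − 29.8 = -17.9000.
-17.9000 ± 1.5162 → (-19.42, -16.38).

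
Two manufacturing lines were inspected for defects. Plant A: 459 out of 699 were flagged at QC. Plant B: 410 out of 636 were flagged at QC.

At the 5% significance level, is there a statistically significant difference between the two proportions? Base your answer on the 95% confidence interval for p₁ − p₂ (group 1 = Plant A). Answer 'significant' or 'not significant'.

not significant

p̂₁ = 459/699 = 0.6567 and p̂₂ = 410/636 = 0.6447.
SE₁ = √(p̂₁(1−p̂₁)/n₁) = √(0.6567·0.3433/699) = 0.01796; SE₂ = √(0.6447·0.3553/636) = 0.01898.
Independent samples: SE of the difference = √(SE₁² + SE₂²) = √(0.0003225616 + 0.0003602404) = 0.02613.
z* for 95% confidence is 1.960, so the margin of error is 1.960 × 0.02613 = 0.05121.
Point estimate p̂₁ − p̂₂ = 0.6567 − 0.6447 = 0.0120.
0.0120 ± 0.05121 → (-0.03921, 0.06321).
The interval (-0.03921, 0.06321) contains 0, so the difference is not significant.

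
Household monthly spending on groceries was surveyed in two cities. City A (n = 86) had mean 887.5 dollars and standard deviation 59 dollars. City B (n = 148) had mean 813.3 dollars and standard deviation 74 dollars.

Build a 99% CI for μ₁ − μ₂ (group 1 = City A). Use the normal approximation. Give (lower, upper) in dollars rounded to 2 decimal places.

(51.53, 96.87)

Per-group SEs: s₁/√n₁ = 59/√86 = 6.3621, s₂/√n₂ = 74/√148 = 6.0828.
Unpooled SE of the difference: √(40.47631641 + 37.00045584) = 8.8021.
Margin of error = z* · SE = 2.576 × 8.8021 = 22.6742.
x̄₁ − x̄₂ = 887.5 − 813.3 = 74.2000.
CI: 74.2000 ± 22.6742 = (51.53, 96.87).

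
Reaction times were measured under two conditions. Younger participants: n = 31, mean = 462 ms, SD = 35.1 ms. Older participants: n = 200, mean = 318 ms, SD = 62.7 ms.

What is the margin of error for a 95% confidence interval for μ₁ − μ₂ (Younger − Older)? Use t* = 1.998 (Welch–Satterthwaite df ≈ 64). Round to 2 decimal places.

Per-group SEs: s₁/√n₁ = 35.1/√31 = 6.3041, s₂/√n₂ = 62.7/√200 = 4.4336.
Unpooled SE of the difference: √(39.74167681 + 19.65680896) = 7.7070.
Margin of error = t* · SE = 1.998 × 7.7070 = 15.3986.

15.40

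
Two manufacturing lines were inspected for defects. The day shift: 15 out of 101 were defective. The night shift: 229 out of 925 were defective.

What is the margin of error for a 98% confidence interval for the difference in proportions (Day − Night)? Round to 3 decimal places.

0.089

p̂₁ = 15/101 = 0.1485 and p̂₂ = 229/925 = 0.2476.
SE₁ = √(p̂₁(1−p̂₁)/n₁) = √(0.1485·0.8515/101) = 0.03538; SE₂ = √(0.2476·0.7524/925) = 0.01419.
Independent samples: SE of the difference = √(SE₁² + SE₂²) = √(0.0012517444 + 0.0002013561) = 0.03812.
z* for 98% confidence is 2.326, so the margin of error is 2.326 × 0.03812 = 0.08867.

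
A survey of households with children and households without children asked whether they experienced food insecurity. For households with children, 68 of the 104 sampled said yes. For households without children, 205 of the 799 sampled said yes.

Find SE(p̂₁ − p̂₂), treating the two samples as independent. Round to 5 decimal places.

p̂₁ = 68/104 = 0.6538 and p̂₂ = 205/799 = 0.2566.
SE₁ = √(p̂₁(1−p̂₁)/n₁) = √(0.6538·0.3462/104) = 0.04665; SE₂ = √(0.2566·0.7434/799) = 0.01545.
Independent samples: SE of the difference = √(SE₁² + SE₂²) = √(0.0021762225 + 0.0002387025) = 0.04914.

0.04914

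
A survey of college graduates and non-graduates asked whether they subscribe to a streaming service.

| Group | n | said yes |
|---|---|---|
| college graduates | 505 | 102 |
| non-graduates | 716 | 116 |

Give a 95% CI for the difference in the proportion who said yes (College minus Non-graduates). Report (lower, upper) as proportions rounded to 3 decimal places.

(-0.004, 0.084)

p̂₁ = 102/505 = 0.2020 and p̂₂ = 116/716 = 0.1620.
SE₁ = √(p̂₁(1−p̂₁)/n₁) = √(0.2020·0.7980/505) = 0.01787; SE₂ = √(0.1620·0.8380/716) = 0.01377.
Independent samples: SE of the difference = √(SE₁² + SE₂²) = √(0.0003193369 + 0.0001896129) = 0.02256.
z* for 95% confidence is 1.960, so the margin of error is 1.960 × 0.02256 = 0.04422.
Point estimate p̂₁ − p̂₂ = 0.2020 − 0.1620 = 0.0400.
0.0400 ± 0.04422 → (-0.004, 0.084).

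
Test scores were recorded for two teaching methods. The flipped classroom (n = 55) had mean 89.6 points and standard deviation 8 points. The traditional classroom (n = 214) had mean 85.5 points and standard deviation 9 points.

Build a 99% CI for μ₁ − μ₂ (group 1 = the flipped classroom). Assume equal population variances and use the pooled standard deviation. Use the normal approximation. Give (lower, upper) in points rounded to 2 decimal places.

(0.67, 7.53)

Pooled variance s_p² = [54·8² + 213·9²] / (55+214−2) = 77.5618, so s_p = 8.8069.
SE_diff = s_p·√(1/n₁ + 1/n₂) = 8.8069·√(1/55 + 1/214) = 1.3314.
z* = 2.576; margin = 2.576 × 1.3314 = 3.4297.
Difference = 89.6 − 85.5 = 4.1000.
4.1000 ± 3.4297 → (0.67, 7.53).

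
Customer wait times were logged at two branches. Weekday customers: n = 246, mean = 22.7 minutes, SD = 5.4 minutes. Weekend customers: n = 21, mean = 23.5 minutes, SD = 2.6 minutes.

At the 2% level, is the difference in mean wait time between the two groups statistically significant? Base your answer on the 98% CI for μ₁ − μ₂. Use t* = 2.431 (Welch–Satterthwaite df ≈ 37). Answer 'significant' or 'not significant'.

not significant

Standard errors of each mean: 5.4/√246 = 0.3443 and 2.6/√21 = 0.5674.
SE(x̄₁ − x̄₂) = √(0.3443² + 0.5674²) = 0.6637 for independent samples with unequal variances.
With t* = 2.431, the margin is 2.431 × 0.6637 = 1.6135.
x̄₁ − x̄₂ = 22.7 − 23.5 = -0.8000; the interval is -0.8000 ± 1.6135 = (-2.4135, 0.8135).
The interval (-2.4135, 0.8135) contains 0, so the difference is not significant.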